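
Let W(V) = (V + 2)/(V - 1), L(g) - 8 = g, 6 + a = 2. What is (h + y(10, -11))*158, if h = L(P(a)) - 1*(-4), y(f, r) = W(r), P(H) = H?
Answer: 2765/2 ≈ 1382.5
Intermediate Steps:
a = -4 (a = -6 + 2 = -4)
L(g) = 8 + g
W(V) = (2 + V)/(-1 + V)
y(f, r) = (2 + r)/(-1 + r)
h = 8 (h = (8 - 4) - 1*(-4) = 4 + 4 = 8)
(h + y(10, -11))*158 = (8 + (2 - 11)/(-1 - 11))*158 = (8 - 9/(-12))*158 = (8 - 1/12*(-9))*158 = (8 + 3/4)*158 = (35/4)*158 = 2765/2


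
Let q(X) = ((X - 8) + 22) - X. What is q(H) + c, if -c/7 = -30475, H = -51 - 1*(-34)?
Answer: 213339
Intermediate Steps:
H = -17 (H = -51 + 34 = -17)
c = 213325 (c = -7*(-30475) = 213325)
q(X) = 14 (q(X) = ((-8 + X) + 22) - X = (14 + X) - X = 14)
q(H) + c = 14 + 213325 = 213339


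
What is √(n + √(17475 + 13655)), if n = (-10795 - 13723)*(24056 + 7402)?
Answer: √(-771287244 + √31130) ≈ 27772.0*I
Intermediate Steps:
n = -771287244 (n = -24518*31458 = -771287244)
√(n + √(17475 + 13655)) = √(-771287244 + √(17475 + 13655)) = √(-771287244 + √31130)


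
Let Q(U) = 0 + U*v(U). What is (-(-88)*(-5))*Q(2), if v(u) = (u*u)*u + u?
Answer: -8800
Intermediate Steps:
v(u) = u + u³ (v(u) = u²*u + u = u³ + u = u + u³)
Q(U) = U*(U + U³) (Q(U) = 0 + U*(U + U³) = U*(U + U³))
(-(-88)*(-5))*Q(2) = (-(-88)*(-5))*(2² + 2⁴) = (-22*20)*(4 + 16) = -440*20 = -8800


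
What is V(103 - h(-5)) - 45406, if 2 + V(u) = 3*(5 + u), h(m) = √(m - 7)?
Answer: -45084 - 6*I*√3 ≈ -45084.0 - 10.392*I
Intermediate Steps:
h(m) = √(-7 + m)
V(u) = 13 + 3*u (V(u) = -2 + 3*(5 + u) = -2 + (15 + 3*u) = 13 + 3*u)
V(103 - h(-5)) - 45406 = (13 + 3*(103 - √(-7 - 5))) - 45406 = (13 + 3*(103 - √(-12))) - 45406 = (13 + 3*(103 - 2*I*√3)) - 45406 = (13 + (309 - 6*I*√3)) - 45406 = (322 - 6*I*√3) - 45406 = -45084 - 6*I*√3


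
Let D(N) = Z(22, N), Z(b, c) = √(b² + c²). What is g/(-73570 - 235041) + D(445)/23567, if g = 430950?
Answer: -430950/308611 + √198509/23567 ≈ -1.3775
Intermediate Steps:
D(N) = √(484 + N²) (D(N) = √(22² + N²) = √(484 + N²))
g/(-73570 - 235041) + D(445)/23567 = 430950/(-73570 - 235041) + √(484 + 445²)/23567 = 430950/(-308611) + √(484 + 198025)*(1/23567) = 430950*(-1/308611) + √198509*(1/23567) = -430950/308611 + √198509/23567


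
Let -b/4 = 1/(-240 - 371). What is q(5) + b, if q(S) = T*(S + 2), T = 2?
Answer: 8558/611 ≈ 14.007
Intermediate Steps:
q(S) = 4 + 2*S (q(S) = 2*(S + 2) = 2*(2 + S) = 4 + 2*S)
b = 4/611 (b = -4/(-240 - 371) = -4/(-611) = -4*(-1/611) = 4/611 ≈ 0.0065466)
q(5) + b = (4 + 2*5) + 4/611 = (4 + 10) + 4/611 = 14 + 4/611 = 8558/611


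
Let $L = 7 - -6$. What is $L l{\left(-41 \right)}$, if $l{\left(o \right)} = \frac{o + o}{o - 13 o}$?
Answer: $- \frac{13}{6} \approx -2.1667$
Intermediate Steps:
$l{\left(o \right)} = - \frac{1}{6}$ ($l{\left(o \right)} = \frac{2 o}{\left(-12\right) o} = 2 o \left(- \frac{1}{12 o}\right) = - \frac{1}{6}$)
$L = 13$ ($L = 7 + 6 = 13$)
$L l{\left(-41 \right)} = 13 \left(- \frac{1}{6}\right) = - \frac{13}{6}$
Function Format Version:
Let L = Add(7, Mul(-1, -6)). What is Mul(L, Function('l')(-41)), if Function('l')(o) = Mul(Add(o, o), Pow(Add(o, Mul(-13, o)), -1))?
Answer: Rational(-13, 6) ≈ -2.1667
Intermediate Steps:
Function('l')(o) = Rational(-1, 6) (Function('l')(o) = Mul(Mul(2, o), Pow(Mul(-12, o), -1)) = Mul(Mul(2, o), Mul(Rational(-1, 12), Pow(o, -1))) = Rational(-1, 6))
L = 13 (L = Add(7, 6) = 13)
Mul(L, Function('l')(-41)) = Mul(13, Rational(-1, 6)) = Rational(-13, 6)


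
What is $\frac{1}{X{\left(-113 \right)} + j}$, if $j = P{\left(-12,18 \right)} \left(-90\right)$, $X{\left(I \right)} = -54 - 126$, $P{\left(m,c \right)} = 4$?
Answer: $- \frac{1}{540} \approx -0.0018519$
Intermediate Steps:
$X{\left(I \right)} = -180$ ($X{\left(I \right)} = -54 - 126 = -180$)
$j = -360$ ($j = 4 \left(-90\right) = -360$)
$\frac{1}{X{\left(-113 \right)} + j} = \frac{1}{-180 - 360} = \frac{1}{-540} = - \frac{1}{540}$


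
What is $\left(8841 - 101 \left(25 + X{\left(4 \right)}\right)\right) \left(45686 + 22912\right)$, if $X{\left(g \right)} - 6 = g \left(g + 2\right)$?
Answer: $225413028$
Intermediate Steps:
$X{\left(g \right)} = 6 + g \left(2 + g\right)$ ($X{\left(g \right)} = 6 + g \left(g + 2\right) = 6 + g \left(2 + g\right)$)
$\left(8841 - 101 \left(25 + X{\left(4 \right)}\right)\right) \left(45686 + 22912\right) = \left(8841 - 101 \left(25 + \left(6 + 4^{2} + 2 \cdot 4\right)\right)\right) \left(45686 + 22912\right) = \left(8841 - 101 \left(25 + \left(6 + 16 + 8\right)\right)\right) 68598 = \left(8841 - 101 \left(25 + 30\right)\right) 68598 = \left(8841 - 5555\right) 68598 = 3286 \cdot 68598 = 225413028$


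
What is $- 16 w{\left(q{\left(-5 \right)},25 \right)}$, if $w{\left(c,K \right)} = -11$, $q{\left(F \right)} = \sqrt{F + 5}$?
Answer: $176$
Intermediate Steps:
$q{\left(F \right)} = \sqrt{5 + F}$
$- 16 w{\left(q{\left(-5 \right)},25 \right)} = \left(-16\right) \left(-11\right) = 176$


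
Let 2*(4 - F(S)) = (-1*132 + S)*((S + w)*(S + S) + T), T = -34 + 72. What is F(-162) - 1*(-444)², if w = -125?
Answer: 13477690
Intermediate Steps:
T = 38
F(S) = 4 - (-132 + S)*(38 + 2*S*(-125 + S))/2 (F(S) = 4 - (-1*132 + S)*((S - 125)*(S + S) + 38)/2 = 4 - (-132 + S)*((-125 + S)*(2*S) + 38)/2 = 4 - (-132 + S)*(2*S*(-125 + S) + 38)/2 = 4 - (-132 + S)*(38 + 2*S*(-125 + S))/2)
F(-162) - 1*(-444)² = (2512 - 1*(-162)³ - 16519*(-162) + 257*(-162)²) - 1*(-444)² = (2512 - 1*(-4251528) + 2676078 + 257*26244) - 1*197136 = (2512 + 4251528 + 2676078 + 6744708) - 197136 = 13674826 - 197136 = 13477690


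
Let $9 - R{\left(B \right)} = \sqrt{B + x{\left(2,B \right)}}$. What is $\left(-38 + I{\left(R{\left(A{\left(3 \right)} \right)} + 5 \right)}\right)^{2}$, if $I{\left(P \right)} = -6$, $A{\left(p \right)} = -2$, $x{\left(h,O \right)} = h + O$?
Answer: $1936$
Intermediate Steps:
$x{\left(h,O \right)} = O + h$
$R{\left(B \right)} = 9 - \sqrt{2 + 2 B}$ ($R{\left(B \right)} = 9 - \sqrt{B + \left(B + 2\right)} = 9 - \sqrt{B + \left(2 + B\right)} = 9 - \sqrt{2 + 2 B}$)
$\left(-38 + I{\left(R{\left(A{\left(3 \right)} \right)} + 5 \right)}\right)^{2} = \left(-38 - 6\right)^{2} = \left(-44\right)^{2} = 1936$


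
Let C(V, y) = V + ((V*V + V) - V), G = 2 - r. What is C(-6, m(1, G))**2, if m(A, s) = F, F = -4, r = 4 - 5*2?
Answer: 900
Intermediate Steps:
r = -6 (r = 4 - 10 = -6)
G = 8 (G = 2 - 1*(-6) = 2 + 6 = 8)
m(A, s) = -4
C(V, y) = V + V**2 (C(V, y) = V + ((V**2 + V) - V) = V + ((V + V**2) - V) = V + V**2)
C(-6, m(1, G))**2 = (-6*(1 - 6))**2 = (-6*(-5))**2 = 30**2 = 900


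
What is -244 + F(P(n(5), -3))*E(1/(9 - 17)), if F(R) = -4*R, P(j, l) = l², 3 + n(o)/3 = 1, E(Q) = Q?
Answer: -479/2 ≈ -239.50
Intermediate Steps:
n(o) = -6 (n(o) = -9 + 3*1 = -9 + 3 = -6)
-244 + F(P(n(5), -3))*E(1/(9 - 17)) = -244 + (-4*(-3)²)/(9 - 17) = -244 - 4*9/(-8) = -244 - 36*(-⅛) = -244 + 9/2 = -479/2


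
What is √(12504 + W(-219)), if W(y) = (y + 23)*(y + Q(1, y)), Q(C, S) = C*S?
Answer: 12*√683 ≈ 313.61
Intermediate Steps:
W(y) = 2*y*(23 + y) (W(y) = (y + 23)*(y + 1*y) = (23 + y)*(y + y) = (23 + y)*(2*y) = 2*y*(23 + y))
√(12504 + W(-219)) = √(12504 + 2*(-219)*(23 - 219)) = √(12504 + 2*(-219)*(-196)) = √(12504 + 85848) = √98352 = 12*√683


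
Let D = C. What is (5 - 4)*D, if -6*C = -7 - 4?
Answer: 11/6 ≈ 1.8333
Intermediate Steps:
C = 11/6 (C = -(-7 - 4)/6 = -⅙*(-11) = 11/6 ≈ 1.8333)
D = 11/6 ≈ 1.8333
(5 - 4)*D = (5 - 4)*(11/6) = 1*(11/6) = 11/6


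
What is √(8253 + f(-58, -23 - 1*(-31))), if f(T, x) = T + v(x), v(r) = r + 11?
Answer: 37*√6 ≈ 90.631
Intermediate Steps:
v(r) = 11 + r
f(T, x) = 11 + T + x (f(T, x) = T + (11 + x) = 11 + T + x)
√(8253 + f(-58, -23 - 1*(-31))) = √(8253 + (11 - 58 + (-23 - 1*(-31)))) = √(8253 + (11 - 58 + (-23 + 31))) = √(8253 + (11 - 58 + 8)) = √(8253 - 39) = √8214 = 37*√6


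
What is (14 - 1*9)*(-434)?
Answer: -2170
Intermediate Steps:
(14 - 1*9)*(-434) = (14 - 9)*(-434) = 5*(-434) = -2170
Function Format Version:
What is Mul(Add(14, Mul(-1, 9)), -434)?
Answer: -2170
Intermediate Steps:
Mul(Add(14, Mul(-1, 9)), -434) = Mul(Add(14, -9), -434) = Mul(5, -434) = -2170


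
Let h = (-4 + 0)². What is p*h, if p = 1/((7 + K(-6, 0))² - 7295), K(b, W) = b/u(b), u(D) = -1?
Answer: -8/3563 ≈ -0.0022453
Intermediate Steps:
K(b, W) = -b (K(b, W) = b/(-1) = b*(-1) = -b)
h = 16 (h = (-4)² = 16)
p = -1/7126 (p = 1/((7 - 1*(-6))² - 7295) = 1/((7 + 6)² - 7295) = 1/(13² - 7295) = 1/(169 - 7295) = 1/(-7126) = -1/7126 ≈ -0.00014033)
p*h = -1/7126*16 = -8/3563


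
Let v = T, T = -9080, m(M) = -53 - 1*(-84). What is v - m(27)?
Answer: -9111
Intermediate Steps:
m(M) = 31 (m(M) = -53 + 84 = 31)
v = -9080
v - m(27) = -9080 - 1*31 = -9080 - 31 = -9111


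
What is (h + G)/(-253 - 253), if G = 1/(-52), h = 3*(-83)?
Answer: 563/1144 ≈ 0.49213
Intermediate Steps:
h = -249
G = -1/52 ≈ -0.019231
(h + G)/(-253 - 253) = (-249 - 1/52)/(-253 - 253) = -12949/52/(-506) = -12949/52*(-1/506) = 563/1144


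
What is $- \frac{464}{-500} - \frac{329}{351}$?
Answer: $- \frac{409}{43875} \approx -0.0093219$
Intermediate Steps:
$- \frac{464}{-500} - \frac{329}{351} = \left(-464\right) \left(- \frac{1}{500}\right) - \frac{329}{351} = \frac{116}{125} - \frac{329}{351} = - \frac{409}{43875}$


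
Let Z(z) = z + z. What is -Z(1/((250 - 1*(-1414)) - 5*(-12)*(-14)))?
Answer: -1/412 ≈ -0.0024272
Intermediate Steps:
Z(z) = 2*z
-Z(1/((250 - 1*(-1414)) - 5*(-12)*(-14))) = -2/((250 - 1*(-1414)) - 5*(-12)*(-14)) = -2/((250 + 1414) + 60*(-14)) = -2/(1664 - 840) = -2/824 = -1*1/412 = -1/412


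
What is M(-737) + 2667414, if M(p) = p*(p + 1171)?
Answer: 2347556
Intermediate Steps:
M(p) = p*(1171 + p)
M(-737) + 2667414 = -737*(1171 - 737) + 2667414 = -737*434 + 2667414 = -319858 + 2667414 = 2347556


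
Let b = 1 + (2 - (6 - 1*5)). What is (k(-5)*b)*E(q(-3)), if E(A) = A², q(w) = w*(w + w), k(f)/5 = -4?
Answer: -12960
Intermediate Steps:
k(f) = -20 (k(f) = 5*(-4) = -20)
q(w) = 2*w² (q(w) = w*(2*w) = 2*w²)
b = 2 (b = 1 + (2 - (6 - 5)) = 1 + (2 - 1*1) = 1 + (2 - 1) = 1 + 1 = 2)
(k(-5)*b)*E(q(-3)) = (-20*2)*(2*(-3)²)² = -40*(2*9)² = -40*18² = -40*324 = -12960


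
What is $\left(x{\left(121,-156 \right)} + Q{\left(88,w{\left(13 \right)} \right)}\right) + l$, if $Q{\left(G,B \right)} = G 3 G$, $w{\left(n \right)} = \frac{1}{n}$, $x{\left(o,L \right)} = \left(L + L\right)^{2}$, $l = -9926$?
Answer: $110650$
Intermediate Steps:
$x{\left(o,L \right)} = 4 L^{2}$ ($x{\left(o,L \right)} = \left(2 L\right)^{2} = 4 L^{2}$)
$Q{\left(G,B \right)} = 3 G^{2}$ ($Q{\left(G,B \right)} = 3 G G = 3 G^{2}$)
$\left(x{\left(121,-156 \right)} + Q{\left(88,w{\left(13 \right)} \right)}\right) + l = \left(4 \left(-156\right)^{2} + 3 \cdot 88^{2}\right) - 9926 = \left(4 \cdot 24336 + 3 \cdot 7744\right) - 9926 = \left(97344 + 23232\right) - 9926 = 120576 - 9926 = 110650$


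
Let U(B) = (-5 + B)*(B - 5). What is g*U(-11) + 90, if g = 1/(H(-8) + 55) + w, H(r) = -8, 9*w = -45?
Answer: -55674/47 ≈ -1184.6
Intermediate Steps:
w = -5 (w = (1/9)*(-45) = -5)
U(B) = (-5 + B)**2 (U(B) = (-5 + B)*(-5 + B) = (-5 + B)**2)
g = -234/47 (g = 1/(-8 + 55) - 5 = 1/47 - 5 = -234/47 ≈ -4.9787)
g*U(-11) + 90 = -234*(-5 - 11)**2/47 + 90 = -234/47*(-16)**2 + 90 = -234/47*256 + 90 = -59904/47 + 90 = -55674/47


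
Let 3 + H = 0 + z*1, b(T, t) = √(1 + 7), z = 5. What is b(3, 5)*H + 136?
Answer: 136 + 4*√2 ≈ 141.66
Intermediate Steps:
b(T, t) = 2*√2 (b(T, t) = √8 = 2*√2)
H = 2 (H = -3 + (0 + 5*1) = -3 + (0 + 5) = -3 + 5 = 2)
b(3, 5)*H + 136 = (2*√2)*2 + 136 = 4*√2 + 136 = 136 + 4*√2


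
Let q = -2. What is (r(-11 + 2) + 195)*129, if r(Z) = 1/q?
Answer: 50181/2 ≈ 25091.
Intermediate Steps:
r(Z) = -½ (r(Z) = 1/(-2) = -½)
(r(-11 + 2) + 195)*129 = (-½ + 195)*129 = (389/2)*129 = 50181/2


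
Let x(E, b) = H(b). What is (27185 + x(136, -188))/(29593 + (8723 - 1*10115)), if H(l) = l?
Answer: 26997/28201 ≈ 0.95731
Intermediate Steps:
x(E, b) = b
(27185 + x(136, -188))/(29593 + (8723 - 1*10115)) = (27185 - 188)/(29593 + (8723 - 1*10115)) = 26997/(29593 + (8723 - 10115)) = 26997/(29593 - 1392) = 26997/28201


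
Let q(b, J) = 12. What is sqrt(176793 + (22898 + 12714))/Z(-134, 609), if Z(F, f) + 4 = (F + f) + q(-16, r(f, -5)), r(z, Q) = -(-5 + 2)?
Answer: sqrt(212405)/483 ≈ 0.95419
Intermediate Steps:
r(z, Q) = 3 (r(z, Q) = -1*(-3) = 3)
Z(F, f) = 8 + F + f (Z(F, f) = -4 + ((F + f) + 12) = -4 + (12 + F + f) = 8 + F + f)
sqrt(176793 + (22898 + 12714))/Z(-134, 609) = sqrt(176793 + (22898 + 12714))/(8 - 134 + 609) = sqrt(176793 + 35612)/483 = sqrt(212405)*(1/483) = sqrt(212405)/483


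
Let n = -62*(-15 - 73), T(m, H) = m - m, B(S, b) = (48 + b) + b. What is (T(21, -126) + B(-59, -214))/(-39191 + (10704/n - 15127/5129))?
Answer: 132923164/13709270981 ≈ 0.0096959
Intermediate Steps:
B(S, b) = 48 + 2*b
T(m, H) = 0
n = 5456 (n = -62*(-88) = 5456)
(T(21, -126) + B(-59, -214))/(-39191 + (10704/n - 15127/5129)) = (0 + (48 + 2*(-214)))/(-39191 + (10704/5456 - 15127/5129)) = (0 + (48 - 428))/(-39191 + (10704*(1/5456) - 15127*1/5129)) = (0 - 380)/(-39191 + (669/341 - 15127/5129)) = -380/(-39191 - 1727006/1748989) = -380/(-68546354905/1748989) = -380*(-1748989/68546354905) = 132923164/13709270981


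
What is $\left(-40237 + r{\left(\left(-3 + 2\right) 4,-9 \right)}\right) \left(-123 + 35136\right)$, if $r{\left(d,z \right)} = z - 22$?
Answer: $-1409903484$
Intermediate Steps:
$r{\left(d,z \right)} = -22 + z$ ($r{\left(d,z \right)} = z - 22 = -22 + z$)
$\left(-40237 + r{\left(\left(-3 + 2\right) 4,-9 \right)}\right) \left(-123 + 35136\right) = \left(-40237 - 31\right) \left(-123 + 35136\right) = \left(-40237 - 31\right) 35013 = \left(-40268\right) 35013 = -1409903484$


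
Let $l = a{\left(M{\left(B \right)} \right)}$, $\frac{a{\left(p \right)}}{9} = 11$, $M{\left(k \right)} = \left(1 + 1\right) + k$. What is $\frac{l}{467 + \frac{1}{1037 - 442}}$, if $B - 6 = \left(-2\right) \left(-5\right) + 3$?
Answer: $\frac{6545}{30874} \approx 0.21199$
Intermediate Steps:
$B = 19$ ($B = 6 + \left(\left(-2\right) \left(-5\right) + 3\right) = 6 + \left(10 + 3\right) = 6 + 13 = 19$)
$M{\left(k \right)} = 2 + k$
$a{\left(p \right)} = 99$ ($a{\left(p \right)} = 9 \cdot 11 = 99$)
$l = 99$
$\frac{l}{467 + \frac{1}{1037 - 442}} = \frac{1}{467 + \frac{1}{1037 - 442}} \cdot 99 = \frac{1}{467 + \frac{1}{595}} \cdot 99 = \frac{1}{\frac{277866}{595}} \cdot 99 = \frac{595}{277866} \cdot 99 = \frac{6545}{30874}$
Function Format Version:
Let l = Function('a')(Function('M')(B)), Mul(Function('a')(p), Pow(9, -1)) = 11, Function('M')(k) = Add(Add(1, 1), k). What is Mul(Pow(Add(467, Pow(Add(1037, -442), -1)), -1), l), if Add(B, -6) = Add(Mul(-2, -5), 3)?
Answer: Rational(6545, 30874) ≈ 0.21199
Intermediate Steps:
B = 19 (B = Add(6, Add(Mul(-2, -5), 3)) = Add(6, Add(10, 3)) = Add(6, 13) = 19)
Function('M')(k) = Add(2, k)
Function('a')(p) = 99 (Function('a')(p) = Mul(9, 11) = 99)
l = 99
Mul(Pow(Add(467, Pow(Add(1037, -442), -1)), -1), l) = Mul(Pow(Add(467, Pow(Add(1037, -442), -1)), -1), 99) = Mul(Pow(Add(467, Pow(595, -1)), -1), 99) = Mul(Pow(Add(467, Rational(1, 595)), -1), 99) = Mul(Pow(Rational(277866, 595), -1), 99) = Mul(Rational(595, 277866), 99) = Rational(6545, 30874)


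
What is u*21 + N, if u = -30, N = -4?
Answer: -634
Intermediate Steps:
u*21 + N = -30*21 - 4 = -630 - 4 = -634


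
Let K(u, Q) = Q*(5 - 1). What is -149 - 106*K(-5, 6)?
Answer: -2693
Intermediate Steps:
K(u, Q) = 4*Q (K(u, Q) = Q*4 = 4*Q)
-149 - 106*K(-5, 6) = -149 - 424*6 = -149 - 106*24 = -149 - 2544 = -2693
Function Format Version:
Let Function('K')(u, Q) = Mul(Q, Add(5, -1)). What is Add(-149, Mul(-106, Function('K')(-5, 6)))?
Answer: -2693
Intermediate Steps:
Function('K')(u, Q) = Mul(4, Q) (Function('K')(u, Q) = Mul(Q, 4) = Mul(4, Q))
Add(-149, Mul(-106, Function('K')(-5, 6))) = Add(-149, Mul(-106, Mul(4, 6))) = Add(-149, Mul(-106, 24)) = Add(-149, -2544) = -2693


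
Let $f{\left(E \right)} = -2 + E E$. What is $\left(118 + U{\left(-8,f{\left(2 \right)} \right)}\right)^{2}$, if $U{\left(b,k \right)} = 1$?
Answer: $14161$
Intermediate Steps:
$f{\left(E \right)} = -2 + E^{2}$
$\left(118 + U{\left(-8,f{\left(2 \right)} \right)}\right)^{2} = \left(118 + 1\right)^{2} = 119^{2} = 14161$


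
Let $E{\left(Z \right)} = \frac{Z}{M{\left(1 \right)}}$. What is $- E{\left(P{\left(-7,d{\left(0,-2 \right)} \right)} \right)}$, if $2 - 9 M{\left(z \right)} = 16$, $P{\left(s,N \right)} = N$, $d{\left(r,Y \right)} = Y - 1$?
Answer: $- \frac{27}{14} \approx -1.9286$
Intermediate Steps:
$d{\left(r,Y \right)} = -1 + Y$
$M{\left(z \right)} = - \frac{14}{9}$ ($M{\left(z \right)} = \frac{2}{9} - \frac{16}{9} = - \frac{14}{9}$)
$E{\left(Z \right)} = - \frac{9 Z}{14}$ ($E{\left(Z \right)} = \frac{Z}{- \frac{14}{9}} = Z \left(- \frac{9}{14}\right) = - \frac{9 Z}{14}$)
$- E{\left(P{\left(-7,d{\left(0,-2 \right)} \right)} \right)} = - \frac{\left(-9\right) \left(-1 - 2\right)}{14} = - \frac{\left(-9\right) \left(-3\right)}{14} = \left(-1\right) \frac{27}{14} = - \frac{27}{14}$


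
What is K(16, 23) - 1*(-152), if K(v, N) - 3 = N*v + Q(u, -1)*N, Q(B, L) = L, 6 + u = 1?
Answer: 500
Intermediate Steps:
u = -5 (u = -6 + 1 = -5)
K(v, N) = 3 - N + N*v (K(v, N) = 3 + (N*v - N) = 3 + (-N + N*v) = 3 - N + N*v)
K(16, 23) - 1*(-152) = (3 - 1*23 + 23*16) - 1*(-152) = (3 - 23 + 368) + 152 = 348 + 152 = 500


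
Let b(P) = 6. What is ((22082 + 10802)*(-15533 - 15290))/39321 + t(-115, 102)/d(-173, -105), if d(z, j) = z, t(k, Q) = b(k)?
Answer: -175350186962/6802533 ≈ -25777.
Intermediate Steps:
t(k, Q) = 6
((22082 + 10802)*(-15533 - 15290))/39321 + t(-115, 102)/d(-173, -105) = ((22082 + 10802)*(-15533 - 15290))/39321 + 6/(-173) = (32884*(-30823))*(1/39321) + 6*(-1/173) = -1013583532*1/39321 - 6/173 = -1013583532/39321 - 6/173 = -175350186962/6802533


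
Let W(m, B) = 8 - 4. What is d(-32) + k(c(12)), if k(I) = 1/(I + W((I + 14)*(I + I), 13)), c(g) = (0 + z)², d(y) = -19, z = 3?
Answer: -246/13 ≈ -18.923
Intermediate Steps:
c(g) = 9 (c(g) = (0 + 3)² = 3² = 9)
W(m, B) = 4
k(I) = 1/(4 + I) (k(I) = 1/(I + 4) = 1/(4 + I))
d(-32) + k(c(12)) = -19 + 1/(4 + 9) = -19 + 1/13 = -246/13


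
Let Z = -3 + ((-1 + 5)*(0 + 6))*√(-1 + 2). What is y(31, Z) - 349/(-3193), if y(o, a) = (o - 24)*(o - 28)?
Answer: 67402/3193 ≈ 21.109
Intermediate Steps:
Z = 21 (Z = -3 + (4*6)*√1 = -3 + 24*1 = -3 + 24 = 21)
y(o, a) = (-28 + o)*(-24 + o) (y(o, a) = (-24 + o)*(-28 + o) = (-28 + o)*(-24 + o))
y(31, Z) - 349/(-3193) = (672 + 31² - 52*31) - 349/(-3193) = (672 + 961 - 1612) - 349*(-1)/3193 = 21 - 1*(-349/3193) = 21 + 349/3193 = 67402/3193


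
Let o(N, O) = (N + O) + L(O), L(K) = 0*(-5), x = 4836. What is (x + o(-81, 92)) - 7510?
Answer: -2663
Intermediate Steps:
L(K) = 0
o(N, O) = N + O (o(N, O) = (N + O) + 0 = N + O)
(x + o(-81, 92)) - 7510 = (4836 + (-81 + 92)) - 7510 = (4836 + 11) - 7510 = 4847 - 7510 = -2663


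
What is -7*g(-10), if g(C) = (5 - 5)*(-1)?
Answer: 0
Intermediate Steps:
g(C) = 0 (g(C) = 0*(-1) = 0)
-7*g(-10) = -7*0 = 0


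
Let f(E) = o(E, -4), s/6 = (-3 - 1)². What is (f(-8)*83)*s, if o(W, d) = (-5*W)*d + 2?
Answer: -1258944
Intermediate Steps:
s = 96 (s = 6*(-3 - 1)² = 6*(-4)² = 6*16 = 96)
o(W, d) = 2 - 5*W*d (o(W, d) = -5*W*d + 2 = 2 - 5*W*d)
f(E) = 2 + 20*E (f(E) = 2 - 5*E*(-4) = 2 + 20*E)
(f(-8)*83)*s = ((2 + 20*(-8))*83)*96 = ((2 - 160)*83)*96 = -158*83*96 = -13114*96 = -1258944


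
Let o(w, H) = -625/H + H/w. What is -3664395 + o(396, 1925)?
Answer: -10157690365/2772 ≈ -3.6644e+6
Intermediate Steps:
-3664395 + o(396, 1925) = -3664395 + (-625/1925 + 1925/396) = -3664395 + (-625*1/1925 + 1925*(1/396)) = -3664395 + (-25/77 + 175/36) = -3664395 + 12575/2772 = -10157690365/2772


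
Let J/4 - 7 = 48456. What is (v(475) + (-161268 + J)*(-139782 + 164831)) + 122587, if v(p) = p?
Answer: 816319678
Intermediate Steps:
J = 193852 (J = 28 + 4*48456 = 28 + 193824 = 193852)
(v(475) + (-161268 + J)*(-139782 + 164831)) + 122587 = (475 + (-161268 + 193852)*(-139782 + 164831)) + 122587 = (475 + 32584*25049) + 122587 = (475 + 816196616) + 122587 = 816197091 + 122587 = 816319678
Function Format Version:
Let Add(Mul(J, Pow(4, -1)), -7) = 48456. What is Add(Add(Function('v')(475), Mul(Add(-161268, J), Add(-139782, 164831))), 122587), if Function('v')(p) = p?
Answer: 816319678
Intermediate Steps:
J = 193852 (J = Add(28, Mul(4, 48456)) = Add(28, 193824) = 193852)
Add(Add(Function('v')(475), Mul(Add(-161268, J), Add(-139782, 164831))), 122587) = Add(Add(475, Mul(Add(-161268, 193852), Add(-139782, 164831))), 122587) = Add(Add(475, Mul(32584, 25049)), 122587) = Add(Add(475, 816196616), 122587) = Add(816197091, 122587) = 816319678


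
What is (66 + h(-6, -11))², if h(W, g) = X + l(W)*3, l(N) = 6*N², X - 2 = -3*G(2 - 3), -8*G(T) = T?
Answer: 32775625/64 ≈ 5.1212e+5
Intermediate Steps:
G(T) = -T/8
X = 13/8 (X = 2 - (-3)*(2 - 3)/8 = 2 - (-3)*(-1)/8 = 2 - 3*⅛ = 2 - 3/8 = 13/8 ≈ 1.6250)
h(W, g) = 13/8 + 18*W² (h(W, g) = 13/8 + (6*W²)*3 = 13/8 + 18*W²)
(66 + h(-6, -11))² = (66 + (13/8 + 18*(-6)²))² = (66 + (13/8 + 18*36))² = (66 + (13/8 + 648))² = (66 + 5197/8)² = (5725/8)² = 32775625/64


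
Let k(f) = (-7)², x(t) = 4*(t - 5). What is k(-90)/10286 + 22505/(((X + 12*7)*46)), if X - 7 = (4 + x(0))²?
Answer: 58067142/41046283 ≈ 1.4147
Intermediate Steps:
x(t) = -20 + 4*t (x(t) = 4*(-5 + t) = -20 + 4*t)
k(f) = 49
X = 263 (X = 7 + (4 + (-20 + 4*0))² = 7 + (4 + (-20 + 0))² = 7 + (4 - 20)² = 7 + (-16)² = 7 + 256 = 263)
k(-90)/10286 + 22505/(((X + 12*7)*46)) = 49/10286 + 22505/(((263 + 12*7)*46)) = 49*(1/10286) + 22505/(((263 + 84)*46)) = 49/10286 + 22505/((347*46)) = 49/10286 + 22505/15962 = 58067142/41046283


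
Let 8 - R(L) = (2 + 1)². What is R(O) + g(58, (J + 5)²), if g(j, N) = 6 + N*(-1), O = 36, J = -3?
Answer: 1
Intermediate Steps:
g(j, N) = 6 - N
R(L) = -1 (R(L) = 8 - (2 + 1)² = 8 - 1*3² = 8 - 1*9 = 8 - 9 = -1)
R(O) + g(58, (J + 5)²) = -1 + (6 - (-3 + 5)²) = -1 + (6 - 1*2²) = -1 + (6 - 1*4) = -1 + (6 - 4) = -1 + 2 = 1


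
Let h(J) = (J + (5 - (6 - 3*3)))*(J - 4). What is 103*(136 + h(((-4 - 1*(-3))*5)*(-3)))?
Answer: 40067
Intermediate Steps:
h(J) = (-4 + J)*(8 + J) (h(J) = (J + (5 - (6 - 9)))*(-4 + J) = (J + (5 - 1*(-3)))*(-4 + J) = (J + (5 + 3))*(-4 + J) = (J + 8)*(-4 + J) = (8 + J)*(-4 + J) = (-4 + J)*(8 + J))
103*(136 + h(((-4 - 1*(-3))*5)*(-3))) = 103*(136 + (-32 + (((-4 - 1*(-3))*5)*(-3))**2 + 4*(((-4 - 1*(-3))*5)*(-3)))) = 103*(136 + (-32 + (((-4 + 3)*5)*(-3))**2 + 4*(((-4 + 3)*5)*(-3)))) = 103*(136 + (-32 + (-1*5*(-3))**2 + 4*(-1*5*(-3)))) = 103*(136 + (-32 + (-5*(-3))**2 + 4*(-5*(-3)))) = 103*(136 + (-32 + 15**2 + 4*15)) = 103*(136 + (-32 + 225 + 60)) = 103*(136 + 253) = 103*389 = 40067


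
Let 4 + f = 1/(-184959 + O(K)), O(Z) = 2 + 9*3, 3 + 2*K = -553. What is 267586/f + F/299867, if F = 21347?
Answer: -14838806440871473/221817917107 ≈ -66896.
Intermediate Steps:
K = -278 (K = -3/2 + (½)*(-553) = -3/2 - 553/2 = -278)
O(Z) = 29 (O(Z) = 2 + 27 = 29)
f = -739721/184930 (f = -4 + 1/(-184959 + 29) = -4 + 1/(-184930) = -4 - 1/184930 = -739721/184930 ≈ -4.0000)
267586/f + F/299867 = 267586/(-739721/184930) + 21347/299867 = 267586*(-184930/739721) + 21347*(1/299867) = -49484678980/739721 + 21347/299867 = -14838806440871473/221817917107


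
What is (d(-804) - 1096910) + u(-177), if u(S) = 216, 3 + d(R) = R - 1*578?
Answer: -1098079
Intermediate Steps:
d(R) = -581 + R (d(R) = -3 + (R - 1*578) = -3 + (R - 578) = -3 + (-578 + R) = -581 + R)
(d(-804) - 1096910) + u(-177) = ((-581 - 804) - 1096910) + 216 = (-1385 - 1096910) + 216 = -1098295 + 216 = -1098079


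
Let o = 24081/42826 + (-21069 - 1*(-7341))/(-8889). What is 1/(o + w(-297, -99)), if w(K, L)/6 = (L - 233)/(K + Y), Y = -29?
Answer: 899288278/7389549575 ≈ 0.12170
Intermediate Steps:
o = 11622773/5517106 (o = 24081*(1/42826) + (-21069 + 7341)*(-1/8889) = 1047/1862 - 13728*(-1/8889) = 1047/1862 + 4576/2963 = 11622773/5517106 ≈ 2.1067)
w(K, L) = 6*(-233 + L)/(-29 + K) (w(K, L) = 6*((L - 233)/(K - 29)) = 6*((-233 + L)/(-29 + K)) = 6*(-233 + L)/(-29 + K))
1/(o + w(-297, -99)) = 1/(11622773/5517106 + 6*(-233 - 99)/(-29 - 297)) = 1/(11622773/5517106 + 6*(-332)/(-326)) = 1/(11622773/5517106 + 6*(-1/326)*(-332)) = 1/(11622773/5517106 + 996/163) = 1/(7389549575/899288278) = 899288278/7389549575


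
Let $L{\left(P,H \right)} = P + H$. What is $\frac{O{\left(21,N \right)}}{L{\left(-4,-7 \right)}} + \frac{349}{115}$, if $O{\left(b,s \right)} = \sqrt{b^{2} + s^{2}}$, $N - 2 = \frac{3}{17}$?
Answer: $\frac{349}{115} - \frac{\sqrt{128818}}{187} \approx 1.1155$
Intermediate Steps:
$L{\left(P,H \right)} = H + P$
$N = \frac{37}{17}$ ($N = 2 + \frac{3}{17} = \frac{37}{17} \approx 2.1765$)
$\frac{O{\left(21,N \right)}}{L{\left(-4,-7 \right)}} + \frac{349}{115} = \frac{\sqrt{21^{2} + \left(\frac{37}{17}\right)^{2}}}{-7 - 4} + \frac{349}{115} = \frac{\sqrt{441 + \frac{1369}{289}}}{-11} + 349 \cdot \frac{1}{115} = \sqrt{\frac{128818}{289}} \left(- \frac{1}{11}\right) + \frac{349}{115} = \frac{\sqrt{128818}}{17} \left(- \frac{1}{11}\right) + \frac{349}{115} = - \frac{\sqrt{128818}}{187} + \frac{349}{115} = \frac{349}{115} - \frac{\sqrt{128818}}{187}$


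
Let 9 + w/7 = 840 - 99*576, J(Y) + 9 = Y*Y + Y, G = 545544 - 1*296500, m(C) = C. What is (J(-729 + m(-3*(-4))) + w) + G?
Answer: 369056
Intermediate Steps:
G = 249044 (G = 545544 - 296500 = 249044)
J(Y) = -9 + Y + Y² (J(Y) = -9 + (Y*Y + Y) = -9 + (Y² + Y) = -9 + (Y + Y²) = -9 + Y + Y²)
w = -393351 (w = -63 + 7*(840 - 99*576) = -63 + 7*(840 - 57024) = -63 + 7*(-56184) = -63 - 393288 = -393351)
(J(-729 + m(-3*(-4))) + w) + G = ((-9 + (-729 - 3*(-4)) + (-729 - 3*(-4))²) - 393351) + 249044 = ((-9 + (-729 + 12) + (-729 + 12)²) - 393351) + 249044 = ((-9 - 717 + (-717)²) - 393351) + 249044 = ((-9 - 717 + 514089) - 393351) + 249044 = (513363 - 393351) + 249044 = 120012 + 249044 = 369056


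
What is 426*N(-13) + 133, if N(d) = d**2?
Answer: 72127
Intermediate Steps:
426*N(-13) + 133 = 426*(-13)**2 + 133 = 426*169 + 133 = 71994 + 133 = 72127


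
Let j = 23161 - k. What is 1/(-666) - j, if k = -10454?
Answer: -22387591/666 ≈ -33615.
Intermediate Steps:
j = 33615 (j = 23161 - 1*(-10454) = 23161 + 10454 = 33615)
1/(-666) - j = 1/(-666) - 1*33615 = -1/666 - 33615 = -22387591/666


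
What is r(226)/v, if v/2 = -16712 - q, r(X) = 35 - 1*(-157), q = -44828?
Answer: 8/2343 ≈ 0.0034144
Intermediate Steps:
r(X) = 192 (r(X) = 35 + 157 = 192)
v = 56232 (v = 2*(-16712 - 1*(-44828)) = 2*(-16712 + 44828) = 2*28116 = 56232)
r(226)/v = 192/56232 = 192*(1/56232) = 8/2343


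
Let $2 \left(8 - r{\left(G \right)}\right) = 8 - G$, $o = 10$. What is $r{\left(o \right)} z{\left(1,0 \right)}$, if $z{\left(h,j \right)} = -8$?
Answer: $-72$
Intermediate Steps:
$r{\left(G \right)} = 4 + \frac{G}{2}$ ($r{\left(G \right)} = 8 - \frac{8 - G}{2} = 8 + \left(-4 + \frac{G}{2}\right) = 4 + \frac{G}{2}$)
$r{\left(o \right)} z{\left(1,0 \right)} = \left(4 + \frac{1}{2} \cdot 10\right) \left(-8\right) = \left(4 + 5\right) \left(-8\right) = 9 \left(-8\right) = -72$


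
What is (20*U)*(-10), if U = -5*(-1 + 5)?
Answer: 4000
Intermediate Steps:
U = -20 (U = -5*4 = -20)
(20*U)*(-10) = (20*(-20))*(-10) = -400*(-10) = 4000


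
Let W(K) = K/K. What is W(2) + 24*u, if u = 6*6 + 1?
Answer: 889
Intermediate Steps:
W(K) = 1
u = 37 (u = 36 + 1 = 37)
W(2) + 24*u = 1 + 24*37 = 1 + 888 = 889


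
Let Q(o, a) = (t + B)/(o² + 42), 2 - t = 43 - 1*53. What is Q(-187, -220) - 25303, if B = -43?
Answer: -885883364/35011 ≈ -25303.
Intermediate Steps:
t = 12 (t = 2 - (43 - 1*53) = 2 - (43 - 53) = 2 - 1*(-10) = 2 + 10 = 12)
Q(o, a) = -31/(42 + o²) (Q(o, a) = (12 - 43)/(o² + 42) = -31/(42 + o²))
Q(-187, -220) - 25303 = -31/(42 + (-187)²) - 25303 = -31/(42 + 34969) - 25303 = -31/35011 - 25303 = -885883364/35011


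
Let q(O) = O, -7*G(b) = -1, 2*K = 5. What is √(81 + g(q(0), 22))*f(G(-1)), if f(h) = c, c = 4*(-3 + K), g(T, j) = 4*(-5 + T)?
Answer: -2*√61 ≈ -15.620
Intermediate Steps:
K = 5/2 (K = (½)*5 = 5/2 ≈ 2.5000)
G(b) = ⅐ (G(b) = -⅐*(-1) = ⅐)
g(T, j) = -20 + 4*T
c = -2 (c = 4*(-3 + 5/2) = 4*(-½) = -2)
f(h) = -2
√(81 + g(q(0), 22))*f(G(-1)) = √(81 + (-20 + 4*0))*(-2) = √(81 + (-20 + 0))*(-2) = √(81 - 20)*(-2) = √61*(-2) = -2*√61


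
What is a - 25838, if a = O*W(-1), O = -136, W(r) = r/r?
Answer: -25974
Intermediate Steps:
W(r) = 1
a = -136 (a = -136*1 = -136)
a - 25838 = -136 - 25838 = -25974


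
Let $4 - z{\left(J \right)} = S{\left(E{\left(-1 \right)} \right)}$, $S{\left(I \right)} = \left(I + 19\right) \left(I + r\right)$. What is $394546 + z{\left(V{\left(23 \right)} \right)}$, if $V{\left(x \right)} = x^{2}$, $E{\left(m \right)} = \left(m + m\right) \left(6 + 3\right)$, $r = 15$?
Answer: $394553$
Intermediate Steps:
$E{\left(m \right)} = 18 m$ ($E{\left(m \right)} = 2 m 9 = 18 m$)
$S{\left(I \right)} = \left(15 + I\right) \left(19 + I\right)$ ($S{\left(I \right)} = \left(I + 19\right) \left(I + 15\right) = \left(19 + I\right) \left(15 + I\right) = \left(15 + I\right) \left(19 + I\right)$)
$z{\left(J \right)} = 7$ ($z{\left(J \right)} = 4 - \left(285 + \left(18 \left(-1\right)\right)^{2} + 34 \cdot 18 \left(-1\right)\right) = 4 - \left(285 + \left(-18\right)^{2} + 34 \left(-18\right)\right) = 4 - \left(285 + 324 - 612\right) = 4 - -3 = 4 + 3 = 7$)
$394546 + z{\left(V{\left(23 \right)} \right)} = 394546 + 7 = 394553$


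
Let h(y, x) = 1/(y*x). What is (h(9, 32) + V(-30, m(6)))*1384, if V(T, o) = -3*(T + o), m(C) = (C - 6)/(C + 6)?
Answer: 4484333/36 ≈ 1.2456e+5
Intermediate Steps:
m(C) = (-6 + C)/(6 + C)
h(y, x) = 1/(x*y)
V(T, o) = -3*T - 3*o
(h(9, 32) + V(-30, m(6)))*1384 = (1/(32*9) + (-3*(-30) - 3*(-6 + 6)/(6 + 6)))*1384 = ((1/32)*(⅑) + (90 - 3*0/12))*1384 = (1/288 + (90 - 0/4))*1384 = (1/288 + (90 - 3*0))*1384 = (1/288 + (90 + 0))*1384 = (1/288 + 90)*1384 = (25921/288)*1384 = 4484333/36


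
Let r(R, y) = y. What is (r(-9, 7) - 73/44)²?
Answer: 55225/1936 ≈ 28.525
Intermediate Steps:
(r(-9, 7) - 73/44)² = (7 - 73/44)² = (235/44)² = 55225/1936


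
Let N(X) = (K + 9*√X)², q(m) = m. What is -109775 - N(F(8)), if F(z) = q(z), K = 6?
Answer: -110459 - 216*√2 ≈ -1.1076e+5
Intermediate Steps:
F(z) = z
N(X) = (6 + 9*√X)²
-109775 - N(F(8)) = -109775 - 9*(2 + 3*√8)² = -109775 - 9*(2 + 3*(2*√2))² = -109775 - 9*(2 + 6*√2)²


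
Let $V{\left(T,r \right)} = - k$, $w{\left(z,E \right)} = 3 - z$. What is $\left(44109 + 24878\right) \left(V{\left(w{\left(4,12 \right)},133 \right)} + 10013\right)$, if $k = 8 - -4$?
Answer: $689938987$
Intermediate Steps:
$k = 12$ ($k = 8 + 4 = 12$)
$V{\left(T,r \right)} = -12$ ($V{\left(T,r \right)} = \left(-1\right) 12 = -12$)
$\left(44109 + 24878\right) \left(V{\left(w{\left(4,12 \right)},133 \right)} + 10013\right) = \left(44109 + 24878\right) \left(-12 + 10013\right) = 68987 \cdot 10001 = 689938987$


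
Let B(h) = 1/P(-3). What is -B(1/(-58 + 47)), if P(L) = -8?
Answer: ⅛ ≈ 0.12500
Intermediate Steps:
B(h) = -⅛ (B(h) = 1/(-8) = -⅛)
-B(1/(-58 + 47)) = -1*(-⅛) = ⅛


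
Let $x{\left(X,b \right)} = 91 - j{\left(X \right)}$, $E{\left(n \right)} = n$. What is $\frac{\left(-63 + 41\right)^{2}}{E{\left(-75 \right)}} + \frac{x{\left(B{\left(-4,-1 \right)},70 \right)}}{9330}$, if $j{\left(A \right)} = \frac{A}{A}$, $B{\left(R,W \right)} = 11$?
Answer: $- \frac{150299}{23325} \approx -6.4437$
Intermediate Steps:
$j{\left(A \right)} = 1$
$x{\left(X,b \right)} = 90$ ($x{\left(X,b \right)} = 91 - 1 = 90$)
$\frac{\left(-63 + 41\right)^{2}}{E{\left(-75 \right)}} + \frac{x{\left(B{\left(-4,-1 \right)},70 \right)}}{9330} = \frac{\left(-63 + 41\right)^{2}}{-75} + \frac{90}{9330} = \left(-22\right)^{2} \left(- \frac{1}{75}\right) + 90 \cdot \frac{1}{9330} = 484 \left(- \frac{1}{75}\right) + \frac{3}{311} = - \frac{484}{75} + \frac{3}{311} = - \frac{150299}{23325}$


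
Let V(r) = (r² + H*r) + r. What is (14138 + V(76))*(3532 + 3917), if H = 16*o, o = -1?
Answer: 139847526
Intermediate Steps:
H = -16 (H = 16*(-1) = -16)
V(r) = r² - 15*r (V(r) = (r² - 16*r) + r = r² - 15*r)
(14138 + V(76))*(3532 + 3917) = (14138 + 76*(-15 + 76))*(3532 + 3917) = (14138 + 76*61)*7449 = (14138 + 4636)*7449 = 18774*7449 = 139847526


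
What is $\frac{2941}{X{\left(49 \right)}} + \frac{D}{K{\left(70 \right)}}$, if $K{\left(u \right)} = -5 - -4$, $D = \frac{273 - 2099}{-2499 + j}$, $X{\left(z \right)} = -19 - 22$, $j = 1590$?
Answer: $- \frac{2748235}{37269} \approx -73.74$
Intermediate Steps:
$X{\left(z \right)} = -41$ ($X{\left(z \right)} = -19 - 22 = -41$)
$D = \frac{1826}{909}$ ($D = \frac{273 - 2099}{-2499 + 1590} = - \frac{1826}{-909} = \left(-1826\right) \left(- \frac{1}{909}\right) = \frac{1826}{909} \approx 2.0088$)
$K{\left(u \right)} = -1$ ($K{\left(u \right)} = -5 + 4 = -1$)
$\frac{2941}{X{\left(49 \right)}} + \frac{D}{K{\left(70 \right)}} = \frac{2941}{-41} + \frac{1826}{909 \left(-1\right)} = 2941 \left(- \frac{1}{41}\right) + \frac{1826}{909} \left(-1\right) = - \frac{2941}{41} - \frac{1826}{909} = - \frac{2748235}{37269}$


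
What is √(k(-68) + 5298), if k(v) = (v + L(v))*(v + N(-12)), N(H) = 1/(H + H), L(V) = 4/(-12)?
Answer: √1432442/12 ≈ 99.737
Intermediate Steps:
L(V) = -⅓ (L(V) = 4*(-1/12) = -⅓)
N(H) = 1/(2*H)
k(v) = (-⅓ + v)*(-1/24 + v) (k(v) = (v - ⅓)*(v + (½)/(-12)) = (-⅓ + v)*(v + (½)*(-1/12)) = (-⅓ + v)*(v - 1/24) = (-⅓ + v)*(-1/24 + v))
√(k(-68) + 5298) = √((1/72 + (-68)² - 3/8*(-68)) + 5298) = √((1/72 + 4624 + 51/2) + 5298) = √(334765/72 + 5298) = √(716221/72) = √1432442/12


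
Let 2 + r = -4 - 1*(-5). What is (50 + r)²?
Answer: 2401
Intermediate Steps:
r = -1 (r = -2 + (-4 - 1*(-5)) = -2 + (-4 + 5) = -2 + 1 = -1)
(50 + r)² = (50 - 1)² = 49² = 2401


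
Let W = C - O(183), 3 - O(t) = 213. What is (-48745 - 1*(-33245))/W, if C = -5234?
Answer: 3875/1256 ≈ 3.0852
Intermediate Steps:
O(t) = -210 (O(t) = 3 - 1*213 = 3 - 213 = -210)
W = -5024 (W = -5234 - 1*(-210) = -5234 + 210 = -5024)
(-48745 - 1*(-33245))/W = (-48745 - 1*(-33245))/(-5024) = (-48745 + 33245)*(-1/5024) = -15500*(-1/5024) = 3875/1256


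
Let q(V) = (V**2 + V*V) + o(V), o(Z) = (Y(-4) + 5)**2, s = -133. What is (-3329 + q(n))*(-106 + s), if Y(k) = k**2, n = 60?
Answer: -1030568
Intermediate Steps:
o(Z) = 441 (o(Z) = ((-4)**2 + 5)**2 = (16 + 5)**2 = 21**2 = 441)
q(V) = 441 + 2*V**2 (q(V) = (V**2 + V*V) + 441 = (V**2 + V**2) + 441 = 2*V**2 + 441 = 441 + 2*V**2)
(-3329 + q(n))*(-106 + s) = (-3329 + (441 + 2*60**2))*(-106 - 133) = (-3329 + (441 + 2*3600))*(-239) = (-3329 + (441 + 7200))*(-239) = (-3329 + 7641)*(-239) = 4312*(-239) = -1030568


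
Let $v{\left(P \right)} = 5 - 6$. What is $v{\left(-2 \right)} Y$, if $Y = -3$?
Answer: $3$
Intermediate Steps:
$v{\left(P \right)} = -1$ ($v{\left(P \right)} = 5 - 6 = -1$)
$v{\left(-2 \right)} Y = \left(-1\right) \left(-3\right) = 3$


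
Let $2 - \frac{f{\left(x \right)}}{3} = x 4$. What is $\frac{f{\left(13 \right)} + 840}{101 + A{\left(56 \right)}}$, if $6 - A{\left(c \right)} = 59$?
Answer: $\frac{115}{8} \approx 14.375$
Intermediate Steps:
$f{\left(x \right)} = 6 - 12 x$ ($f{\left(x \right)} = 6 - 3 x 4 = 6 - 3 \cdot 4 x = 6 - 12 x$)
$A{\left(c \right)} = -53$ ($A{\left(c \right)} = 6 - 59 = -53$)
$\frac{f{\left(13 \right)} + 840}{101 + A{\left(56 \right)}} = \frac{\left(6 - 156\right) + 840}{101 - 53} = \frac{\left(6 - 156\right) + 840}{48} = \left(-150 + 840\right) \frac{1}{48} = 690 \cdot \frac{1}{48} = \frac{115}{8}$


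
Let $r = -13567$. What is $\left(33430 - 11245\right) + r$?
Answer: $8618$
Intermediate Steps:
$\left(33430 - 11245\right) + r = \left(33430 - 11245\right) - 13567 = 22185 - 13567 = 8618$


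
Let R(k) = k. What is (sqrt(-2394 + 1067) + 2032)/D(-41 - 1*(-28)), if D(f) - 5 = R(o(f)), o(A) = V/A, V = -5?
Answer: 13208/35 + 13*I*sqrt(1327)/70 ≈ 377.37 + 6.7652*I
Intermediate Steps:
o(A) = -5/A
D(f) = 5 - 5/f
(sqrt(-2394 + 1067) + 2032)/D(-41 - 1*(-28)) = (sqrt(-2394 + 1067) + 2032)/(5 - 5/(-41 - 1*(-28))) = (sqrt(-1327) + 2032)/(5 - 5/(-41 + 28)) = (I*sqrt(1327) + 2032)/(5 - 5/(-13)) = (2032 + I*sqrt(1327))/(5 - 5*(-1/13)) = (2032 + I*sqrt(1327))/(5 + 5/13) = (2032 + I*sqrt(1327))/(70/13) = (2032 + I*sqrt(1327))*(13/70) = 13208/35 + 13*I*sqrt(1327)/70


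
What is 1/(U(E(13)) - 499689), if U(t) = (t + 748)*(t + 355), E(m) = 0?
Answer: -1/234149 ≈ -4.2708e-6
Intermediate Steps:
U(t) = (355 + t)*(748 + t) (U(t) = (748 + t)*(355 + t) = (355 + t)*(748 + t))
1/(U(E(13)) - 499689) = 1/((265540 + 0² + 1103*0) - 499689) = 1/((265540 + 0 + 0) - 499689) = 1/(265540 - 499689) = 1/(-234149) = -1/234149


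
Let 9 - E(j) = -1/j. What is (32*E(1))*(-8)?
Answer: -2560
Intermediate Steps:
E(j) = 9 + 1/j (E(j) = 9 - (-1)/j = 9 + 1/j)
(32*E(1))*(-8) = (32*(9 + 1/1))*(-8) = (32*(9 + 1))*(-8) = (32*10)*(-8) = 320*(-8) = -2560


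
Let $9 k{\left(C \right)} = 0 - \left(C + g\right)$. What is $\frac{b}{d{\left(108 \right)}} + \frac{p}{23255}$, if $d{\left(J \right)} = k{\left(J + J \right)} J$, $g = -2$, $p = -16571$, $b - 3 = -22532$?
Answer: $\frac{481357567}{59718840} \approx 8.0604$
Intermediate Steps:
$b = -22529$ ($b = 3 - 22532 = -22529$)
$k{\left(C \right)} = \frac{2}{9} - \frac{C}{9}$ ($k{\left(C \right)} = \frac{0 - \left(C - 2\right)}{9} = \frac{0 - \left(-2 + C\right)}{9} = \frac{2 - C}{9} = \frac{2}{9} - \frac{C}{9}$)
$d{\left(J \right)} = J \left(\frac{2}{9} - \frac{2 J}{9}\right)$ ($d{\left(J \right)} = \left(\frac{2}{9} - \frac{J + J}{9}\right) J = \left(\frac{2}{9} - \frac{2 J}{9}\right) J = J \left(\frac{2}{9} - \frac{2 J}{9}\right)$)
$\frac{b}{d{\left(108 \right)}} + \frac{p}{23255} = - \frac{22529}{\frac{2}{9} \cdot 108 \left(1 - 108\right)} - \frac{16571}{23255} = - \frac{22529}{\frac{2}{9} \cdot 108 \left(-107\right)} - \frac{16571}{23255} = - \frac{22529}{-2568} - \frac{16571}{23255} = \left(-22529\right) \left(- \frac{1}{2568}\right) - \frac{16571}{23255} = \frac{22529}{2568} - \frac{16571}{23255} = \frac{481357567}{59718840}$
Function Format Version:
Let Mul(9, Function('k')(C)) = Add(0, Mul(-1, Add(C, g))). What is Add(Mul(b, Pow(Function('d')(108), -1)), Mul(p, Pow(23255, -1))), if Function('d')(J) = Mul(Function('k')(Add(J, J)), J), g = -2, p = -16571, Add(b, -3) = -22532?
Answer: Rational(481357567, 59718840) ≈ 8.0604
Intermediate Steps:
b = -22529 (b = Add(3, -22532) = -22529)
Function('k')(C) = Add(Rational(2, 9), Mul(Rational(-1, 9), C)) (Function('k')(C) = Mul(Rational(1, 9), Add(0, Mul(-1, Add(C, -2)))) = Mul(Rational(1, 9), Add(0, Mul(-1, Add(-2, C)))) = Mul(Rational(1, 9), Add(0, Add(2, Mul(-1, C)))) = Mul(Rational(1, 9), Add(2, Mul(-1, C))) = Add(Rational(2, 9), Mul(Rational(-1, 9), C)))
Function('d')(J) = Mul(J, Add(Rational(2, 9), Mul(Rational(-2, 9), J))) (Function('d')(J) = Mul(Add(Rational(2, 9), Mul(Rational(-1, 9), Add(J, J))), J) = Mul(Add(Rational(2, 9), Mul(Rational(-1, 9), Mul(2, J))), J) = Mul(Add(Rational(2, 9), Mul(Rational(-2, 9), J)), J) = Mul(J, Add(Rational(2, 9), Mul(Rational(-2, 9), J))))
Add(Mul(b, Pow(Function('d')(108), -1)), Mul(p, Pow(23255, -1))) = Add(Mul(-22529, Pow(Mul(Rational(2, 9), 108, Add(1, Mul(-1, 108))), -1)), Mul(-16571, Pow(23255, -1))) = Add(Mul(-22529, Pow(Mul(Rational(2, 9), 108, Add(1, -108)), -1)), Mul(-16571, Rational(1, 23255))) = Add(Mul(-22529, Pow(Mul(Rational(2, 9), 108, -107), -1)), Rational(-16571, 23255)) = Add(Mul(-22529, Pow(-2568, -1)), Rational(-16571, 23255)) = Add(Mul(-22529, Rational(-1, 2568)), Rational(-16571, 23255)) = Add(Rational(22529, 2568), Rational(-16571, 23255)) = Rational(481357567, 59718840)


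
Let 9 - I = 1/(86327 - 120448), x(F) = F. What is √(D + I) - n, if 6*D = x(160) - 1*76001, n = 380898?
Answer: -380898 + I*√529406740972446/204726 ≈ -3.809e+5 + 112.39*I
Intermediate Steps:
D = -75841/6 (D = (160 - 1*76001)/6 = (160 - 76001)/6 = (⅙)*(-75841) = -75841/6 ≈ -12640.)
I = 307090/34121 (I = 9 - 1/(86327 - 120448) = 9 - 1/(-34121) = 9 - 1*(-1/34121) = 9 + 1/34121 = 307090/34121 ≈ 9.0000)
√(D + I) - n = √(-75841/6 + 307090/34121) - 1*380898 = √(-2585928221/204726) - 380898 = I*√529406740972446/204726 - 380898 = -380898 + I*√529406740972446/204726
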